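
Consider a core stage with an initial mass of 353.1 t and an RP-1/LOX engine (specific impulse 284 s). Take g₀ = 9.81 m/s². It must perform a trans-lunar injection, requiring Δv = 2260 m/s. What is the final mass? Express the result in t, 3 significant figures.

v_e = Isp · g₀ = 284 × 9.81 = 2786.0 m/s.
m₀/m_f = exp(Δv / v_e) = exp(2260 / 2786.0) = exp(0.8112) = 2.2506.
m_f = m₀ / 2.2506 = 353.1 / 2.2506 = 156.891 t.

final mass ≈ 157 t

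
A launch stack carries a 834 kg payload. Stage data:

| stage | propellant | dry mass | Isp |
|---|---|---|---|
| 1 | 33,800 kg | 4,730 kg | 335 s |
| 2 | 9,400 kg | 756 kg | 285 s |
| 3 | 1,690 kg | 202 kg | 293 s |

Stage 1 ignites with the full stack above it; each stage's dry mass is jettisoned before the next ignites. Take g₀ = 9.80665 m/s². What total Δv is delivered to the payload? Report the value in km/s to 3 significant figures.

Ignition mass of stage 1 = 33,800+4,730 + 9,400+756 + 1,690+202 + 834 = 51,412 kg.
Stage 1: m₀ = 51,412 kg, m_f = 51,412 − 33,800 = 17,612 kg; Δv = 335×9.80665×ln(2.919) = 3285.2×1.0713 ≈ 3519 m/s.
Stage 2: m₀ = 12,882 kg, m_f = 12,882 − 9,400 = 3,482 kg; Δv = 285×9.80665×ln(3.7) = 2794.9×1.3082 ≈ 3656 m/s.
Stage 3: m₀ = 2,726 kg, m_f = 2,726 − 1,690 = 1,036 kg; Δv = 293×9.80665×ln(2.631) = 2873.3×0.9675 ≈ 2780 m/s.
Total Δv = 3519 + 3656 + 2780 = 9955 m/s.

Δv ≈ 9.96 km/s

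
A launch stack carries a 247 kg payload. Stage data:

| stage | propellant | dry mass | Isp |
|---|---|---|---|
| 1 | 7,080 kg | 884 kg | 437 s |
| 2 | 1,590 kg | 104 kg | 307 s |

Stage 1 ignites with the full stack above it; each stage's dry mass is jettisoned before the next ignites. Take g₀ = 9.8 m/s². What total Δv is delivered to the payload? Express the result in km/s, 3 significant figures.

Δv ≈ 10.5 km/s

Ignition mass of stage 1 = 7,080+884 + 1,590+104 + 247 = 9,905 kg.
Stage 1: m₀ = 9,905 kg, m_f = 9,905 − 7,080 = 2,825 kg; Δv = 437×9.8×ln(3.506) = 4282.6×1.2545 ≈ 5373 m/s.
Stage 2: m₀ = 1,941 kg, m_f = 1,941 − 1,590 = 351 kg; Δv = 307×9.8×ln(5.53) = 3008.6×1.7102 ≈ 5145 m/s.
Total Δv = 5373 + 5145 = 10518 m/s.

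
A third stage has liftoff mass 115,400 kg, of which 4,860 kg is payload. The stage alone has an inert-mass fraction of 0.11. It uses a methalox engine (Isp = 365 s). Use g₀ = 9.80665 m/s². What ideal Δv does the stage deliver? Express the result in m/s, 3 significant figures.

Stage wet mass = m₀ − payload = 115,400 − 4,860 = 110,540 kg.
Stage dry mass = ε × stage wet mass = 0.11 × 110,540 = 12,159.4 kg.
Burnout mass m_f = stage dry + payload = 12,159.4 + 4,860 = 17,019.4 kg.
v_e = Isp · g₀ = 365 × 9.80665 = 3579.4 m/s.
Δv = v_e · ln(115,400/17,019.4) = 3579.4 × ln(6.78) = 3579.4 × 1.9141 ≈ 6851 m/s.

Δv ≈ 6850 m/s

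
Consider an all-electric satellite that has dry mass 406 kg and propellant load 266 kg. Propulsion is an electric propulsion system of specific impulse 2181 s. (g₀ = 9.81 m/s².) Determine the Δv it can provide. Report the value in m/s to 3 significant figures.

Δv ≈ 10800 m/s

v_e = Isp · g₀ = 2181 × 9.81 = 21395.6 m/s.
m₀ = m_dry + m_prop = 406 + 266 = 672 kg.
Rocket equation: Δv = v_e · ln(m₀/m_f) = 21395.6 × ln(1.655) = 21395.6 × 0.5039 ≈ 10781.4 m/s.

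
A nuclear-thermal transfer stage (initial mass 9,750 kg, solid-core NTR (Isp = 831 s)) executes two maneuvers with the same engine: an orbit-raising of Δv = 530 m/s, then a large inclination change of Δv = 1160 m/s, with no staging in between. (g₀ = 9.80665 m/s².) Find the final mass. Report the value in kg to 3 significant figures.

v_e = Isp · g₀ = 831 × 9.80665 = 8149.3 m/s.
After the first burn: m = 9750 × exp(−530/8149.3) = 9750 × 0.93703 = 9,136.04 kg.
After the second burn: m = 9,136.04 × exp(−1160/8149.3) = 9,136.04 × 0.86732 = 7,923.87 kg.

final mass ≈ 7920 kg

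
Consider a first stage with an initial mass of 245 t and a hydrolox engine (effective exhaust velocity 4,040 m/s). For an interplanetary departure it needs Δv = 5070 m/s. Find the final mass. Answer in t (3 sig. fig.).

final mass ≈ 69.8 t

Rocket equation: m₀/m_f = exp(Δv / v_e) = exp(5070 / 4040.0) = exp(1.2550) = 3.5077.
m_f = m₀ / 3.5077 = 245 / 3.5077 = 69.8463 t.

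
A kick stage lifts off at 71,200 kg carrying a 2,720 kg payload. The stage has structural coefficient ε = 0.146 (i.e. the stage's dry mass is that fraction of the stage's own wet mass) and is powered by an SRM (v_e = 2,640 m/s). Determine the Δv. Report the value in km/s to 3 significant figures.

Stage wet mass = m₀ − payload = 71,200 − 2,720 = 68,480 kg.
Stage dry mass = ε × stage wet mass = 0.146 × 68,480 = 9,998.08 kg.
Burnout mass m_f = stage dry + payload = 9,998.08 + 2,720 = 12,718.08 kg.
By the Tsiolkovsky rocket equation, Δv = v_e · ln(71,200/12,718.08) = 2640.0 × ln(5.598) = 2640.0 × 1.7225 ≈ 4547 m/s.

Δv ≈ 4.55 km/s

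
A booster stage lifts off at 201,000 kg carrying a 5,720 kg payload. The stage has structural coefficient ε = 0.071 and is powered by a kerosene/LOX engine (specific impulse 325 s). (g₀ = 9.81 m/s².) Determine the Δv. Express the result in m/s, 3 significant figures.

Δv ≈ 7420 m/s

Stage wet mass = m₀ − payload = 201,000 − 5,720 = 195,280 kg.
Stage dry mass = ε × stage wet mass = 0.071 × 195,280 = 13,864.9 kg.
Burnout mass m_f = stage dry + payload = 13,864.9 + 5,720 = 19,584.9 kg.
v_e = Isp · g₀ = 325 × 9.81 = 3188.2 m/s.
Δv = v_e · ln(201,000/19,584.9) = 3188.2 × ln(10.26) = 3188.2 × 2.3285 ≈ 7424 m/s.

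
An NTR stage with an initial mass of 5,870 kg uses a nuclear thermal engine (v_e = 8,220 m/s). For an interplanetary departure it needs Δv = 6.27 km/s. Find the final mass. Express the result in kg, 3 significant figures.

final mass ≈ 2740 kg

m₀/m_f = exp(Δv / v_e) = exp(6270 / 8220.0) = exp(0.7628) = 2.1442.
m_f = m₀ / 2.1442 = 5,870 / 2.1442 = 2,737.62 kg.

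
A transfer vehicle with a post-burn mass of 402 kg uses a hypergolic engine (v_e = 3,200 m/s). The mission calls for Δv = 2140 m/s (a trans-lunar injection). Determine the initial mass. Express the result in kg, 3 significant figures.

m₀/m_f = exp(Δv / v_e) = exp(2140 / 3200.0) = exp(0.6687) = 1.9518.
m₀ = m_f × 1.9518 = 402 × 1.9518 = 784.624 kg.

initial mass ≈ 785 kg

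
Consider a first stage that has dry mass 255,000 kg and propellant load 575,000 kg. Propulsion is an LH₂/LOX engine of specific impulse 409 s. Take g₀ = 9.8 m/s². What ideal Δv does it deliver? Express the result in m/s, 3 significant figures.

Δv ≈ 4730 m/s

v_e = Isp · g₀ = 409 × 9.8 = 4008.2 m/s.
m₀ = m_dry + m_prop = 255,000 + 575,000 = 830,000 kg.
Δv = v_e · ln(m₀/m_f) = 4008.2 × ln(3.255) = 4008.2 × 1.1802 ≈ 4730.3 m/s.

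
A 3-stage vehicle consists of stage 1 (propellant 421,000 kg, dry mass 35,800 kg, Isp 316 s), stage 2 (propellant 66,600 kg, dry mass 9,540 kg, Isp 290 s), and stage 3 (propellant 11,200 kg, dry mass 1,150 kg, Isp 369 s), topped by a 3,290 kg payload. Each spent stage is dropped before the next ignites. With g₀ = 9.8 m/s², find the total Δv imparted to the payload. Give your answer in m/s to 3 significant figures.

Ignition mass of stage 1 = 421,000+35,800 + 66,600+9,540 + 11,200+1,150 + 3,290 = 548,580 kg.
Stage 1: m₀ = 548,580 kg, m_f = 548,580 − 421,000 = 127,580 kg; Δv = 316×9.8×ln(4.3) = 3096.8×1.4586 ≈ 4517 m/s.
Stage 2: m₀ = 91,780 kg, m_f = 91,780 − 66,600 = 25,180 kg; Δv = 290×9.8×ln(3.645) = 2842.0×1.2933 ≈ 3676 m/s.
Stage 3: m₀ = 15,640 kg, m_f = 15,640 − 11,200 = 4,440 kg; Δv = 369×9.8×ln(3.523) = 3616.2×1.2592 ≈ 4553 m/s.
Total Δv = 4517 + 3676 + 4553 = 12746 m/s.

Δv ≈ 12700 m/s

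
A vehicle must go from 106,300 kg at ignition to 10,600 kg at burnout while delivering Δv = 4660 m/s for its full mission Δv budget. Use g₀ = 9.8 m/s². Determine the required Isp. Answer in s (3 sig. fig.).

ln(m₀/m_f) = ln(106300/10600) = ln(10.03) = 2.3054.
By the Tsiolkovsky rocket equation, v_e = Δv / ln(m₀/m_f) = 4660 / 2.3054 = 2021.3 m/s.
Isp = v_e / g₀ = 2021.3 / 9.8 = 206.3 s.

Isp ≈ 206 s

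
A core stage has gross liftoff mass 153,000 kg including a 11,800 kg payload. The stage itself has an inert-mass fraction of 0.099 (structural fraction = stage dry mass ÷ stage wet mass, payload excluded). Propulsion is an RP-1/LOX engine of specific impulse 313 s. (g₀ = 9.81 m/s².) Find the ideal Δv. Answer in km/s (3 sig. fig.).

Stage wet mass = m₀ − payload = 153,000 − 11,800 = 141,200 kg.
Stage dry mass = ε × stage wet mass = 0.099 × 141,200 = 13,978.8 kg.
Burnout mass m_f = stage dry + payload = 13,978.8 + 11,800 = 25,778.8 kg.
v_e = Isp · g₀ = 313 × 9.81 = 3070.5 m/s.
Rocket equation: Δv = v_e · ln(153,000/25,778.8) = 3070.5 × ln(5.935) = 3070.5 × 1.7809 ≈ 5468 m/s.

Δv ≈ 5.47 km/s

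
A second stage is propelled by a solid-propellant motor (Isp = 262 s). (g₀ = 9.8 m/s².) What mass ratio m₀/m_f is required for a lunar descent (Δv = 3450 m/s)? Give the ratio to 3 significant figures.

v_e = Isp · g₀ = 262 × 9.8 = 2567.6 m/s.
m₀/m_f = exp(Δv / v_e) = exp(3450 / 2567.6) = exp(1.3437) = 3.8331.

mass ratio ≈ 3.83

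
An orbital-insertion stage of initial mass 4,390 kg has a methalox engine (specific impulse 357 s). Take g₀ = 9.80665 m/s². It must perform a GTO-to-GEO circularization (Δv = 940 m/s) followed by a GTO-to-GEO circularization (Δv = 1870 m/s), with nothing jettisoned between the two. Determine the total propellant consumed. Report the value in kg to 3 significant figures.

total propellant consumed ≈ 2420 kg

v_e = Isp · g₀ = 357 × 9.80665 = 3501.0 m/s.
After the first burn: m = 4390 × exp(−940/3501.0) = 4390 × 0.76453 = 3,356.29 kg.
After the second burn: m = 3,356.29 × exp(−1870/3501.0) = 3,356.29 × 0.58617 = 1,967.36 kg.
Total propellant = m₀ − m_final = 4390 − 1,967.36 = 2,422.64 kg.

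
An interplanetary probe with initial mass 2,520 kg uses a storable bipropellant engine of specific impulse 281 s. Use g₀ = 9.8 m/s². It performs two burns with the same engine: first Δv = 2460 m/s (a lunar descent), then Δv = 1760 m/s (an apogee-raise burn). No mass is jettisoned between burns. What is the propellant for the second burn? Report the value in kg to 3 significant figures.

propellant for the second burn ≈ 487 kg

v_e = Isp · g₀ = 281 × 9.8 = 2753.8 m/s.
After the first burn: m = 2520 × exp(−2460/2753.8) = 2520 × 0.40930 = 1,031.44 kg.
After the second burn: m = 1,031.44 × exp(−1760/2753.8) = 1,031.44 × 0.52776 = 544.353 kg.
Second-burn propellant = 1,031.44 − 544.353 = 487.087 kg.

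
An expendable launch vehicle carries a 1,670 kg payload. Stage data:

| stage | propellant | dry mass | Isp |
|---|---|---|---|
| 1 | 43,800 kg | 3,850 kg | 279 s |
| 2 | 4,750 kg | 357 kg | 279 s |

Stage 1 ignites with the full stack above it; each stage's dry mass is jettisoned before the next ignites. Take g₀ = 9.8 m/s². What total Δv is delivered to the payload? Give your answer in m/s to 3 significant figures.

Ignition mass of stage 1 = 43,800+3,850 + 4,750+357 + 1,670 = 54,427 kg.
Stage 1: m₀ = 54,427 kg, m_f = 54,427 − 43,800 = 10,627 kg; Δv = 279×9.8×ln(5.122) = 2734.2×1.6335 ≈ 4466 m/s.
Stage 2: m₀ = 6,777 kg, m_f = 6,777 − 4,750 = 2,027 kg; Δv = 279×9.8×ln(3.343) = 2734.2×1.2070 ≈ 3300 m/s.
Total Δv = 4466 + 3300 = 7766 m/s.

Δv ≈ 7770 m/s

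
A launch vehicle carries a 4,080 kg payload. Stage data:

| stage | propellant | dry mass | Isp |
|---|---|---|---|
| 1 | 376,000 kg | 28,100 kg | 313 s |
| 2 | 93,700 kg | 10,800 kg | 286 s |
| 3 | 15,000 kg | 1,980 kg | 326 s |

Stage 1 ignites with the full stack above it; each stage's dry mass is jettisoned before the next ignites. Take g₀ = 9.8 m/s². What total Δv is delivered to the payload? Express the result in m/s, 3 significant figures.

Δv ≈ 11600 m/s

Ignition mass of stage 1 = 376,000+28,100 + 93,700+10,800 + 15,000+1,980 + 4,080 = 529,660 kg.
Stage 1: m₀ = 529,660 kg, m_f = 529,660 − 376,000 = 153,660 kg; Δv = 313×9.8×ln(3.447) = 3067.4×1.2375 ≈ 3796 m/s.
Stage 2: m₀ = 125,560 kg, m_f = 125,560 − 93,700 = 31,860 kg; Δv = 286×9.8×ln(3.941) = 2802.8×1.3714 ≈ 3844 m/s.
Stage 3: m₀ = 21,060 kg, m_f = 21,060 − 15,000 = 6,060 kg; Δv = 326×9.8×ln(3.475) = 3194.8×1.2457 ≈ 3980 m/s.
Total Δv = 3796 + 3844 + 3980 = 11620 m/s.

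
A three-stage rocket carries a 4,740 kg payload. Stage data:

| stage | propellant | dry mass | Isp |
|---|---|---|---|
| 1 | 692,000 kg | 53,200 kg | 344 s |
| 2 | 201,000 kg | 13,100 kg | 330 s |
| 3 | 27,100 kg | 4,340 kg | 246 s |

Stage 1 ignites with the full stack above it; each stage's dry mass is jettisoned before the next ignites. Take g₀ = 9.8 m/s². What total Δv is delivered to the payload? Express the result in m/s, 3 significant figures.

Δv ≈ 12600 m/s

Ignition mass of stage 1 = 692,000+53,200 + 201,000+13,100 + 27,100+4,340 + 4,740 = 995,480 kg.
Stage 1: m₀ = 995,480 kg, m_f = 995,480 − 692,000 = 303,480 kg; Δv = 344×9.8×ln(3.28) = 3371.2×1.1879 ≈ 4005 m/s.
Stage 2: m₀ = 250,280 kg, m_f = 250,280 − 201,000 = 49,280 kg; Δv = 330×9.8×ln(5.079) = 3234.0×1.6251 ≈ 5255 m/s.
Stage 3: m₀ = 36,180 kg, m_f = 36,180 − 27,100 = 9,080 kg; Δv = 246×9.8×ln(3.985) = 2410.8×1.3824 ≈ 3333 m/s.
Total Δv = 4005 + 5255 + 3333 = 12593 m/s.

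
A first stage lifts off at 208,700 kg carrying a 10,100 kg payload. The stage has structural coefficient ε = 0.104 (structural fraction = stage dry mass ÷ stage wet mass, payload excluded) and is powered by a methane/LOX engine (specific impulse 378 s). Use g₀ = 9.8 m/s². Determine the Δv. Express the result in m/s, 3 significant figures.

Stage wet mass = m₀ − payload = 208,700 − 10,100 = 198,600 kg.
Stage dry mass = ε × stage wet mass = 0.104 × 198,600 = 20,654.4 kg.
Burnout mass m_f = stage dry + payload = 20,654.4 + 10,100 = 30,754.4 kg.
v_e = Isp · g₀ = 378 × 9.8 = 3704.4 m/s.
Using Δv = v_e ln(m₀/m_f): Δv = v_e · ln(208,700/30,754.4) = 3704.4 × ln(6.786) = 3704.4 × 1.9149 ≈ 7093 m/s.

Δv ≈ 7090 m/s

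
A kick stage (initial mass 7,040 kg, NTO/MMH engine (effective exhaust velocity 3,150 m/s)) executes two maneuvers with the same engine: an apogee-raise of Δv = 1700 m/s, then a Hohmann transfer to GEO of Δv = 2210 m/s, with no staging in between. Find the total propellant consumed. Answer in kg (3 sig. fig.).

total propellant consumed ≈ 5010 kg

After the first burn: m = 7040 × exp(−1700/3150.0) = 7040 × 0.58293 = 4,103.83 kg.
After the second burn: m = 4,103.83 × exp(−2210/3150.0) = 4,103.83 × 0.49580 = 2,034.68 kg.
Total propellant = m₀ − m_final = 7040 − 2,034.68 = 5,005.32 kg.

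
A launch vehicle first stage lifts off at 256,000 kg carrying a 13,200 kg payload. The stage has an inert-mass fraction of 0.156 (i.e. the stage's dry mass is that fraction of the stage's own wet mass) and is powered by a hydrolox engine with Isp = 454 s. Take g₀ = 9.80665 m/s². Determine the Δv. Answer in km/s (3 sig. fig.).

Stage wet mass = m₀ − payload = 256,000 − 13,200 = 242,800 kg.
Stage dry mass = ε × stage wet mass = 0.156 × 242,800 = 37,876.8 kg.
Burnout mass m_f = stage dry + payload = 37,876.8 + 13,200 = 51,076.8 kg.
v_e = Isp · g₀ = 454 × 9.80665 = 4452.2 m/s.
From the ideal rocket equation, Δv = v_e · ln(256,000/51,076.8) = 4452.2 × ln(5.012) = 4452.2 × 1.6118 ≈ 7176 m/s.

Δv ≈ 7.18 km/s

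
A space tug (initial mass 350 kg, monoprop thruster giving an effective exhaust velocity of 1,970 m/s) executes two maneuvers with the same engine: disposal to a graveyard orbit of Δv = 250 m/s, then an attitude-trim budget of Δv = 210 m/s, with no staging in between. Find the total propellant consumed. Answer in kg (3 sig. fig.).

total propellant consumed ≈ 72.9 kg

After the first burn: m = 350 × exp(−250/1970.0) = 350 × 0.88082 = 308.287 kg.
After the second burn: m = 308.287 × exp(−210/1970.0) = 308.287 × 0.89889 = 277.116 kg.
Total propellant = m₀ − m_final = 350 − 277.116 = 72.884 kg.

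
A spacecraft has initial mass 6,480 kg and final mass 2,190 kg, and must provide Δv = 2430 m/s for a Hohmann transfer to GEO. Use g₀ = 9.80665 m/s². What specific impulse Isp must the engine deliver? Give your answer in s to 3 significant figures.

ln(m₀/m_f) = ln(6480/2190) = ln(2.959) = 1.0848.
v_e = Δv / ln(m₀/m_f) = 2430 / 1.0848 = 2240.0 m/s.
Isp = v_e / g₀ = 2240.0 / 9.80665 = 228.4 s.

Isp ≈ 228 s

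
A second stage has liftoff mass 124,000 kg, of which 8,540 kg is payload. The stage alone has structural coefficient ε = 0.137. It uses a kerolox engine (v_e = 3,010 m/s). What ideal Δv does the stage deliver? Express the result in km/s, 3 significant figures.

Stage wet mass = m₀ − payload = 124,000 − 8,540 = 115,460 kg.
Stage dry mass = ε × stage wet mass = 0.137 × 115,460 = 15,818 kg.
Burnout mass m_f = stage dry + payload = 15,818 + 8,540 = 24,358 kg.
Using Δv = v_e ln(m₀/m_f): Δv = v_e · ln(124,000/24,358) = 3010.0 × ln(5.091) = 3010.0 × 1.6274 ≈ 4899 m/s.

Δv ≈ 4.90 km/s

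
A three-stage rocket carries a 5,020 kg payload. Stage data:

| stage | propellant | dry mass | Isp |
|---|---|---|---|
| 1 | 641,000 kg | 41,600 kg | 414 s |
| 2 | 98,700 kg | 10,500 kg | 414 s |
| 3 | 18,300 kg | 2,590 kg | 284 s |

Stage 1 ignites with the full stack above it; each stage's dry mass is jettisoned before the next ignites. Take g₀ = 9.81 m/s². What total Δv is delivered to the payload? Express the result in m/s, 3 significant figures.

Ignition mass of stage 1 = 641,000+41,600 + 98,700+10,500 + 18,300+2,590 + 5,020 = 817,710 kg.
Stage 1: m₀ = 817,710 kg, m_f = 817,710 − 641,000 = 176,710 kg; Δv = 414×9.81×ln(4.627) = 4061.3×1.5320 ≈ 6222 m/s.
Stage 2: m₀ = 135,110 kg, m_f = 135,110 − 98,700 = 36,410 kg; Δv = 414×9.81×ln(3.711) = 4061.3×1.3112 ≈ 5325 m/s.
Stage 3: m₀ = 25,910 kg, m_f = 25,910 − 18,300 = 7,610 kg; Δv = 284×9.81×ln(3.405) = 2786.0×1.2252 ≈ 3413 m/s.
Total Δv = 6222 + 5325 + 3413 = 14960 m/s.

Δv ≈ 15000 m/s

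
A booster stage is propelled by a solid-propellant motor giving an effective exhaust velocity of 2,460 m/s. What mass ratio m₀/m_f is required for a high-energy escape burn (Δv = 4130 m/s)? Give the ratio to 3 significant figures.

Rocket equation: m₀/m_f = exp(Δv / v_e) = exp(4130 / 2460.0) = exp(1.6789) = 5.3595.

mass ratio ≈ 5.36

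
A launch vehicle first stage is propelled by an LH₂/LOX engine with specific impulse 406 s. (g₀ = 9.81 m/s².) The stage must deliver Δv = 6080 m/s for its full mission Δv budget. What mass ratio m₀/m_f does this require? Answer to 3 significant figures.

mass ratio ≈ 4.60

v_e = Isp · g₀ = 406 × 9.81 = 3982.9 m/s.
Using Δv = v_e ln(m₀/m_f): m₀/m_f = exp(Δv / v_e) = exp(6080 / 3982.9) = exp(1.5265) = 4.6022.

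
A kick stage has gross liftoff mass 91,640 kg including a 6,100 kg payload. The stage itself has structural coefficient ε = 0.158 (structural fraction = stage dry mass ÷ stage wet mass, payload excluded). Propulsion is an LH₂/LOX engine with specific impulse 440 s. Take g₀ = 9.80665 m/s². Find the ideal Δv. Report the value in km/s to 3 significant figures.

Stage wet mass = m₀ − payload = 91,640 − 6,100 = 85,540 kg.
Stage dry mass = ε × stage wet mass = 0.158 × 85,540 = 13,515.3 kg.
Burnout mass m_f = stage dry + payload = 13,515.3 + 6,100 = 19,615.3 kg.
v_e = Isp · g₀ = 440 × 9.80665 = 4314.9 m/s.
Δv = v_e · ln(91,640/19,615.3) = 4314.9 × ln(4.672) = 4314.9 × 1.5416 ≈ 6652 m/s.

Δv ≈ 6.65 km/s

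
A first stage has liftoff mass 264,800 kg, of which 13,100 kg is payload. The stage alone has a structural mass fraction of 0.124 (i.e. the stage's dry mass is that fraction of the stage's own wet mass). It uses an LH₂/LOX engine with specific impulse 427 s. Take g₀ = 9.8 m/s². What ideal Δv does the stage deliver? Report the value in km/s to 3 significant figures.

Δv ≈ 7.48 km/s

Stage wet mass = m₀ − payload = 264,800 − 13,100 = 251,700 kg.
Stage dry mass = ε × stage wet mass = 0.124 × 251,700 = 31,210.8 kg.
Burnout mass m_f = stage dry + payload = 31,210.8 + 13,100 = 44,310.8 kg.
v_e = Isp · g₀ = 427 × 9.8 = 4184.6 m/s.
Using Δv = v_e ln(m₀/m_f): Δv = v_e · ln(264,800/44,310.8) = 4184.6 × ln(5.976) = 4184.6 × 1.7877 ≈ 7481 m/s.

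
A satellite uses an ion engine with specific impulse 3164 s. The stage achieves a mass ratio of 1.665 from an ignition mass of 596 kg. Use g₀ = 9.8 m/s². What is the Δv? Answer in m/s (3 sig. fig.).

Δv ≈ 15800 m/s

v_e = Isp · g₀ = 3164 × 9.8 = 31007.2 m/s.
By the Tsiolkovsky rocket equation, Δv = v_e · ln(1.665) = 31007.2 × 0.5098 ≈ 15808.2 m/s.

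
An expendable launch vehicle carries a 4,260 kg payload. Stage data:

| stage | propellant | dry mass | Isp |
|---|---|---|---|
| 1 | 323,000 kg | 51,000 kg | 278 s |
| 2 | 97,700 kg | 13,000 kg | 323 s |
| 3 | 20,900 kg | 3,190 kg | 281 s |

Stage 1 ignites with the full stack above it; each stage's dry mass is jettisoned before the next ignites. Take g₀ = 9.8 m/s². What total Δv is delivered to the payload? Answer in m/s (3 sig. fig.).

Δv ≈ 10200 m/s

Ignition mass of stage 1 = 323,000+51,000 + 97,700+13,000 + 20,900+3,190 + 4,260 = 513,050 kg.
Stage 1: m₀ = 513,050 kg, m_f = 513,050 − 323,000 = 190,050 kg; Δv = 278×9.8×ln(2.7) = 2724.4×0.9931 ≈ 2706 m/s.
Stage 2: m₀ = 139,050 kg, m_f = 139,050 − 97,700 = 41,350 kg; Δv = 323×9.8×ln(3.363) = 3165.4×1.2128 ≈ 3839 m/s.
Stage 3: m₀ = 28,350 kg, m_f = 28,350 − 20,900 = 7,450 kg; Δv = 281×9.8×ln(3.805) = 2753.8×1.3364 ≈ 3680 m/s.
Total Δv = 2706 + 3839 + 3680 = 10225 m/s.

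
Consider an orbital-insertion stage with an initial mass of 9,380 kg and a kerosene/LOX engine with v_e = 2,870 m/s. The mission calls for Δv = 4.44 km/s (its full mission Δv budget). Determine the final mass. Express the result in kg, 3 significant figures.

final mass ≈ 2000 kg

m₀/m_f = exp(Δv / v_e) = exp(4440 / 2870.0) = exp(1.5470) = 4.6975.
m_f = m₀ / 4.6975 = 9,380 / 4.6975 = 1,996.81 kg.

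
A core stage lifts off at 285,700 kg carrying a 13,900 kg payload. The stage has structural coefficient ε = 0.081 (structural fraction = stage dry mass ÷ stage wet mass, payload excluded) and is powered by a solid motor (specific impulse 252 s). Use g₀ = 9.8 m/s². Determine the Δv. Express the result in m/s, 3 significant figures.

Δv ≈ 5120 m/s

Stage wet mass = m₀ − payload = 285,700 − 13,900 = 271,800 kg.
Stage dry mass = ε × stage wet mass = 0.081 × 271,800 = 22,015.8 kg.
Burnout mass m_f = stage dry + payload = 22,015.8 + 13,900 = 35,915.8 kg.
v_e = Isp · g₀ = 252 × 9.8 = 2469.6 m/s.
Δv = v_e · ln(285,700/35,915.8) = 2469.6 × ln(7.955) = 2469.6 × 2.0738 ≈ 5121 m/s.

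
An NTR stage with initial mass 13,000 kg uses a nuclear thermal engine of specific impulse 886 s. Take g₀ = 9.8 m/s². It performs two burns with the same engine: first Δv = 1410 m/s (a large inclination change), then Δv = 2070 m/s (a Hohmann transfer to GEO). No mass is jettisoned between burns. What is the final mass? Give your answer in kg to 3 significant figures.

v_e = Isp · g₀ = 886 × 9.8 = 8682.8 m/s.
After the first burn: m = 13000 × exp(−1410/8682.8) = 13000 × 0.85011 = 11,051.4 kg.
After the second burn: m = 11,051.4 × exp(−2070/8682.8) = 11,051.4 × 0.78789 = 8,707.29 kg.

final mass ≈ 8710 kg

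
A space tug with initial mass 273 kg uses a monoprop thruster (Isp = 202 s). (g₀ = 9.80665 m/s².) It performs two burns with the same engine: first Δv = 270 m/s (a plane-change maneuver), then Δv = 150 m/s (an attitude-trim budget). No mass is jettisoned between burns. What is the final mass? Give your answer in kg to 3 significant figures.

v_e = Isp · g₀ = 202 × 9.80665 = 1980.9 m/s.
After the first burn: m = 273 × exp(−270/1980.9) = 273 × 0.87258 = 238.214 kg.
After the second burn: m = 238.214 × exp(−150/1980.9) = 238.214 × 0.92707 = 220.841 kg.

final mass ≈ 221 kg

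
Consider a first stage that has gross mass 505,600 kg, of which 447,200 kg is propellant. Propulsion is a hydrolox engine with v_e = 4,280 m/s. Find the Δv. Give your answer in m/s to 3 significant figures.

Δv ≈ 9240 m/s

m_f = m₀ − m_prop = 505,600 − 447,200 = 58,400 kg.
Δv = v_e · ln(m₀/m_f) = 4280.0 × ln(8.658) = 4280.0 × 2.1584 ≈ 9238.1 m/s.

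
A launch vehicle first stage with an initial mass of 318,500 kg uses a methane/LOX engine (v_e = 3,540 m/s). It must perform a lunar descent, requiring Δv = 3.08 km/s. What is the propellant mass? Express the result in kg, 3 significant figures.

propellant mass ≈ 185000 kg

m₀/m_f = exp(Δv / v_e) = exp(3080 / 3540.0) = exp(0.8701) = 2.3870.
m_f = 318,500 / 2.3870 = 133,431 kg, so propellant = m₀ − m_f = 318,500 − 133,431 = 185,069 kg.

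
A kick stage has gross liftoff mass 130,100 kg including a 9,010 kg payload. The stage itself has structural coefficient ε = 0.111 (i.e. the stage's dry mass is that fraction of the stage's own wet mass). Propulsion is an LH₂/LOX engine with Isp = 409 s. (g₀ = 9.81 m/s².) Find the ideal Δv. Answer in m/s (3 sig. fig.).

Stage wet mass = m₀ − payload = 130,100 − 9,010 = 121,090 kg.
Stage dry mass = ε × stage wet mass = 0.111 × 121,090 = 13,441 kg.
Burnout mass m_f = stage dry + payload = 13,441 + 9,010 = 22,451 kg.
v_e = Isp · g₀ = 409 × 9.81 = 4012.3 m/s.
From the ideal rocket equation, Δv = v_e · ln(130,100/22,451) = 4012.3 × ln(5.795) = 4012.3 × 1.7570 ≈ 7049 m/s.

Δv ≈ 7050 m/s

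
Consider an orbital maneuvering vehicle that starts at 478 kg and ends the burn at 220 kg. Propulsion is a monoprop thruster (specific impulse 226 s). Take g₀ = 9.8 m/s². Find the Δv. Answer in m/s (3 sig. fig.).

v_e = Isp · g₀ = 226 × 9.8 = 2214.8 m/s.
Rocket equation: Δv = v_e · ln(m₀/m_f) = 2214.8 × ln(2.173) = 2214.8 × 0.7760 ≈ 1718.6 m/s.

Δv ≈ 1720 m/s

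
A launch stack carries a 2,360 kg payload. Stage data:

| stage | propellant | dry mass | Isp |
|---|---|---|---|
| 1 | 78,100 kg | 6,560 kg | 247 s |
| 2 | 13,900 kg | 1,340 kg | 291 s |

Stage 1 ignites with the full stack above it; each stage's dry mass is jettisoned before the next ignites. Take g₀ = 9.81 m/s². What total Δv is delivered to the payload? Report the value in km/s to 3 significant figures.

Δv ≈ 7.95 km/s

Ignition mass of stage 1 = 78,100+6,560 + 13,900+1,340 + 2,360 = 102,260 kg.
Stage 1: m₀ = 102,260 kg, m_f = 102,260 − 78,100 = 24,160 kg; Δv = 247×9.81×ln(4.233) = 2423.1×1.4428 ≈ 3496 m/s.
Stage 2: m₀ = 17,600 kg, m_f = 17,600 − 13,900 = 3,700 kg; Δv = 291×9.81×ln(4.757) = 2854.7×1.5596 ≈ 4452 m/s.
Total Δv = 3496 + 4452 = 7948 m/s.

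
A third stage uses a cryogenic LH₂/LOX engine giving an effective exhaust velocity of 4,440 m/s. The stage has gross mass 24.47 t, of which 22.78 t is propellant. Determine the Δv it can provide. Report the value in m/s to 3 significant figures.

m_f = m₀ − m_prop = 24.47 − 22.78 = 1.69 t.
By the Tsiolkovsky rocket equation, Δv = v_e · ln(m₀/m_f) = 4440.0 × ln(14.48) = 4440.0 × 2.6727 ≈ 11866.9 m/s.

Δv ≈ 11900 m/s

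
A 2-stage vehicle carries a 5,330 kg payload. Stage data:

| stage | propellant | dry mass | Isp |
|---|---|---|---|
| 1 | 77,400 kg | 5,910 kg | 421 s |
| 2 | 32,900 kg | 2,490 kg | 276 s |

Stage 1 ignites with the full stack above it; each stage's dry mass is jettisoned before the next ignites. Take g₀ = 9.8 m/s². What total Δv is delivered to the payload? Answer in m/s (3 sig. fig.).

Ignition mass of stage 1 = 77,400+5,910 + 32,900+2,490 + 5,330 = 124,030 kg.
Stage 1: m₀ = 124,030 kg, m_f = 124,030 − 77,400 = 46,630 kg; Δv = 421×9.8×ln(2.66) = 4125.8×0.9783 ≈ 4036 m/s.
Stage 2: m₀ = 40,720 kg, m_f = 40,720 − 32,900 = 7,820 kg; Δv = 276×9.8×ln(5.207) = 2704.8×1.6500 ≈ 4463 m/s.
Total Δv = 4036 + 4463 = 8499 m/s.

Δv ≈ 8500 m/s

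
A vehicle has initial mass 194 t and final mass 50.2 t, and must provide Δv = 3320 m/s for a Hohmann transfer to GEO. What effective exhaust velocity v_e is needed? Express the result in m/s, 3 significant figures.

ln(m₀/m_f) = ln(194000/50200) = ln(3.865) = 1.3518.
v_e = Δv / ln(m₀/m_f) = 3320 / 1.3518 = 2455.9 m/s.

v_e ≈ 2460 m/s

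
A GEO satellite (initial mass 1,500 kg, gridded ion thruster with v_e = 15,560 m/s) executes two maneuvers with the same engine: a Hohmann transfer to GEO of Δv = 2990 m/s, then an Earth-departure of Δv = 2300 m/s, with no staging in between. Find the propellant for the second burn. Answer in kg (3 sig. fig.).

After the first burn: m = 1500 × exp(−2990/15560.0) = 1500 × 0.82518 = 1,237.77 kg.
After the second burn: m = 1,237.77 × exp(−2300/15560.0) = 1,237.77 × 0.86259 = 1,067.69 kg.
Second-burn propellant = 1,237.77 − 1,067.69 = 170.08 kg.

propellant for the second burn ≈ 170 kg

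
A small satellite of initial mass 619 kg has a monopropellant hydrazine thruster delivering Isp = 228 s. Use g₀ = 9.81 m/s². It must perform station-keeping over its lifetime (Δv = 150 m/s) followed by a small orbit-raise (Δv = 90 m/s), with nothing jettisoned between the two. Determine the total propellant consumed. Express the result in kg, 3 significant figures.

v_e = Isp · g₀ = 228 × 9.81 = 2236.7 m/s.
After the first burn: m = 619 × exp(−150/2236.7) = 619 × 0.93514 = 578.852 kg.
After the second burn: m = 578.852 × exp(−90/2236.7) = 578.852 × 0.96056 = 556.022 kg.
Total propellant = m₀ − m_final = 619 − 556.022 = 62.978 kg.

total propellant consumed ≈ 63.0 kg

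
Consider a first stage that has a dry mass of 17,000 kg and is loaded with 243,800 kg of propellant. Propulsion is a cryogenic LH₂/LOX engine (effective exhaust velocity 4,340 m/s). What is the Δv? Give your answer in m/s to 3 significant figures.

m₀ = m_dry + m_prop = 17,000 + 243,800 = 260,800 kg.
Δv = v_e · ln(m₀/m_f) = 4340.0 × ln(15.34) = 4340.0 × 2.7305 ≈ 11850.5 m/s.

Δv ≈ 11900 m/s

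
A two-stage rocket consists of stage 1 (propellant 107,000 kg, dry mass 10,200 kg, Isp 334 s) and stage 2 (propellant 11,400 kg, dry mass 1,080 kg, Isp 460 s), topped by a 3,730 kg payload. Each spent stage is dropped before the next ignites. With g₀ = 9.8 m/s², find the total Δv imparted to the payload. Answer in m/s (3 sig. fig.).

Ignition mass of stage 1 = 107,000+10,200 + 11,400+1,080 + 3,730 = 133,410 kg.
Stage 1: m₀ = 133,410 kg, m_f = 133,410 − 107,000 = 26,410 kg; Δv = 334×9.8×ln(5.051) = 3273.2×1.6197 ≈ 5302 m/s.
Stage 2: m₀ = 16,210 kg, m_f = 16,210 − 11,400 = 4,810 kg; Δv = 460×9.8×ln(3.37) = 4508.0×1.2149 ≈ 5477 m/s.
Total Δv = 5302 + 5477 = 10779 m/s.

Δv ≈ 10800 m/s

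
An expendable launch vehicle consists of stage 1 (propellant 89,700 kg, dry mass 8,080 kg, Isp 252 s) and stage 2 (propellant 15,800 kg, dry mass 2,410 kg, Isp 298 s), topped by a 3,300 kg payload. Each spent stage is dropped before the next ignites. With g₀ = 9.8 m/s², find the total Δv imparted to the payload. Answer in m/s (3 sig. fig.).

Ignition mass of stage 1 = 89,700+8,080 + 15,800+2,410 + 3,300 = 119,290 kg.
Stage 1: m₀ = 119,290 kg, m_f = 119,290 − 89,700 = 29,590 kg; Δv = 252×9.8×ln(4.031) = 2469.6×1.3941 ≈ 3443 m/s.
Stage 2: m₀ = 21,510 kg, m_f = 21,510 − 15,800 = 5,710 kg; Δv = 298×9.8×ln(3.767) = 2920.4×1.3263 ≈ 3873 m/s.
Total Δv = 3443 + 3873 = 7316 m/s.

Δv ≈ 7320 m/s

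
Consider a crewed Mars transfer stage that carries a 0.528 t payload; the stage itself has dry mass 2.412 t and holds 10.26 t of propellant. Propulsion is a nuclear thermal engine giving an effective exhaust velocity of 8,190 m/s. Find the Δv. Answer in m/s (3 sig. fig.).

Δv ≈ 12300 m/s

m₀ = payload + dry + propellant = 0.528 + 2.412 + 10.26 = 13.2 t.
m_f = payload + dry = 0.528 + 2.412 = 2.94 t.
By the Tsiolkovsky rocket equation, Δv = v_e · ln(m₀/m_f) = 8190.0 × ln(4.49) = 8190.0 × 1.5018 ≈ 12299.8 m/s.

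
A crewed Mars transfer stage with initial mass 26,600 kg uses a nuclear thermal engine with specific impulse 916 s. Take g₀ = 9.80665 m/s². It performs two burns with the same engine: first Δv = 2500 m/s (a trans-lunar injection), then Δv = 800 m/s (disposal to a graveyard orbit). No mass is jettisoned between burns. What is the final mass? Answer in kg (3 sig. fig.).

final mass ≈ 18400 kg

v_e = Isp · g₀ = 916 × 9.80665 = 8982.9 m/s.
After the first burn: m = 26600 × exp(−2500/8982.9) = 26600 × 0.75706 = 20,137.8 kg.
After the second burn: m = 20,137.8 × exp(−800/8982.9) = 20,137.8 × 0.91479 = 18,421.9 kg.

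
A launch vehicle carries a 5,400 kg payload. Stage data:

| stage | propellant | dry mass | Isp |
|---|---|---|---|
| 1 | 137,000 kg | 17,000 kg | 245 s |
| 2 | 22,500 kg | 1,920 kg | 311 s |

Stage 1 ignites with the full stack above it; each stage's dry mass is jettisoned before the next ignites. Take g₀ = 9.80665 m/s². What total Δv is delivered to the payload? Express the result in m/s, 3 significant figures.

Ignition mass of stage 1 = 137,000+17,000 + 22,500+1,920 + 5,400 = 183,820 kg.
Stage 1: m₀ = 183,820 kg, m_f = 183,820 − 137,000 = 46,820 kg; Δv = 245×9.80665×ln(3.926) = 2402.6×1.3676 ≈ 3286 m/s.
Stage 2: m₀ = 29,820 kg, m_f = 29,820 − 22,500 = 7,320 kg; Δv = 311×9.80665×ln(4.074) = 3049.9×1.4046 ≈ 4284 m/s.
Total Δv = 3286 + 4284 = 7570 m/s.

Δv ≈ 7570 m/s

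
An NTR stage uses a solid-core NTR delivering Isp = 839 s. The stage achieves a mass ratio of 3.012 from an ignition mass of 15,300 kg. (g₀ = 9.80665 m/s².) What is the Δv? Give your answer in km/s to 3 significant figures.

v_e = Isp · g₀ = 839 × 9.80665 = 8227.8 m/s.
Rocket equation: Δv = v_e · ln(3.012) = 8227.8 × 1.1026 ≈ 9072.0 m/s.

Δv ≈ 9.07 km/s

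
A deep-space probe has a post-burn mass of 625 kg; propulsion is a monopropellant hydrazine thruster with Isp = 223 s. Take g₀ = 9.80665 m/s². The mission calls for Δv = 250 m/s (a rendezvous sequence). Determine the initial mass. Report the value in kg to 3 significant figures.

v_e = Isp · g₀ = 223 × 9.80665 = 2186.9 m/s.
From the ideal rocket equation, m₀/m_f = exp(Δv / v_e) = exp(250 / 2186.9) = exp(0.1143) = 1.1211.
m₀ = m_f × 1.1211 = 625 × 1.1211 = 700.688 kg.

initial mass ≈ 701 kg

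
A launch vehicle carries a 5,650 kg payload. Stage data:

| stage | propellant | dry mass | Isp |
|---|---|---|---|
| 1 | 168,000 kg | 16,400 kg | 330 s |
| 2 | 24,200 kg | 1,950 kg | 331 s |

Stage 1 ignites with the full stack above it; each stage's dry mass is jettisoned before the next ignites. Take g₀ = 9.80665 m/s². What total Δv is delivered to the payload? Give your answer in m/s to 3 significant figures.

Ignition mass of stage 1 = 168,000+16,400 + 24,200+1,950 + 5,650 = 216,200 kg.
Stage 1: m₀ = 216,200 kg, m_f = 216,200 − 168,000 = 48,200 kg; Δv = 330×9.80665×ln(4.485) = 3236.2×1.5008 ≈ 4857 m/s.
Stage 2: m₀ = 31,800 kg, m_f = 31,800 − 24,200 = 7,600 kg; Δv = 331×9.80665×ln(4.184) = 3246.0×1.4313 ≈ 4646 m/s.
Total Δv = 4857 + 4646 = 9503 m/s.

Δv ≈ 9500 m/s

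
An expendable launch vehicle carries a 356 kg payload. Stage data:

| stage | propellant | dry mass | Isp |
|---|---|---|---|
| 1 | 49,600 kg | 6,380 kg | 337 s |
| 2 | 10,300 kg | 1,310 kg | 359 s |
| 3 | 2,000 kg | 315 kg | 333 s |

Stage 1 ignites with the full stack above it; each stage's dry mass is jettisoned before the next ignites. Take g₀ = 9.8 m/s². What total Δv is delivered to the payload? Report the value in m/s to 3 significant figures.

Δv ≈ 13000 m/s

Ignition mass of stage 1 = 49,600+6,380 + 10,300+1,310 + 2,000+315 + 356 = 70,261 kg.
Stage 1: m₀ = 70,261 kg, m_f = 70,261 − 49,600 = 20,661 kg; Δv = 337×9.8×ln(3.401) = 3302.6×1.2240 ≈ 4042 m/s.
Stage 2: m₀ = 14,281 kg, m_f = 14,281 − 10,300 = 3,981 kg; Δv = 359×9.8×ln(3.587) = 3518.2×1.2774 ≈ 4494 m/s.
Stage 3: m₀ = 2,671 kg, m_f = 2,671 − 2,000 = 671 kg; Δv = 333×9.8×ln(3.981) = 3263.4×1.3814 ≈ 4508 m/s.
Total Δv = 4042 + 4494 + 4508 = 13044 m/s.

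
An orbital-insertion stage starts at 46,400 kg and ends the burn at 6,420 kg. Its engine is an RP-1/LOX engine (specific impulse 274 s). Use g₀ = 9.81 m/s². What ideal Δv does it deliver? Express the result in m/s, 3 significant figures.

v_e = Isp · g₀ = 274 × 9.81 = 2687.9 m/s.
Using Δv = v_e ln(m₀/m_f): Δv = v_e · ln(m₀/m_f) = 2687.9 × ln(7.227) = 2687.9 × 1.9779 ≈ 5316.4 m/s.

Δv ≈ 5320 m/s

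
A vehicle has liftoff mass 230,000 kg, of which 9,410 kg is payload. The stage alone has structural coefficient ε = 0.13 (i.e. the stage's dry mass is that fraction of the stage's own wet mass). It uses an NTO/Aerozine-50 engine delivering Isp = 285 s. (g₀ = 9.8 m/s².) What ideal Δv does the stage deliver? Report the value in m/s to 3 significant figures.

Δv ≈ 5020 m/s

Stage wet mass = m₀ − payload = 230,000 − 9,410 = 220,590 kg.
Stage dry mass = ε × stage wet mass = 0.13 × 220,590 = 28,676.7 kg.
Burnout mass m_f = stage dry + payload = 28,676.7 + 9,410 = 38,086.7 kg.
v_e = Isp · g₀ = 285 × 9.8 = 2793.0 m/s.
Δv = v_e · ln(230,000/38,086.7) = 2793.0 × ln(6.039) = 2793.0 × 1.7982 ≈ 5022 m/s.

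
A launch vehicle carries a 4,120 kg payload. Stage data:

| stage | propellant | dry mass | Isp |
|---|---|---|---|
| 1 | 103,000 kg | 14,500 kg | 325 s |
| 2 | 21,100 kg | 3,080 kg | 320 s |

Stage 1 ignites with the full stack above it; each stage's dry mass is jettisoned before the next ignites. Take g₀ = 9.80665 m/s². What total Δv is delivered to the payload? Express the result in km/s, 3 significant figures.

Ignition mass of stage 1 = 103,000+14,500 + 21,100+3,080 + 4,120 = 145,800 kg.
Stage 1: m₀ = 145,800 kg, m_f = 145,800 − 103,000 = 42,800 kg; Δv = 325×9.80665×ln(3.407) = 3187.2×1.2257 ≈ 3906 m/s.
Stage 2: m₀ = 28,300 kg, m_f = 28,300 − 21,100 = 7,200 kg; Δv = 320×9.80665×ln(3.931) = 3138.1×1.3688 ≈ 4295 m/s.
Total Δv = 3906 + 4295 = 8201 m/s.

Δv ≈ 8.20 km/s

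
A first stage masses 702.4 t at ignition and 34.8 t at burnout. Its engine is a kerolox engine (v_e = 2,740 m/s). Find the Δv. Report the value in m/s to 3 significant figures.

Δv = v_e · ln(m₀/m_f) = 2740.0 × ln(20.18) = 2740.0 × 3.0049 ≈ 8233.4 m/s.

Δv ≈ 8230 m/s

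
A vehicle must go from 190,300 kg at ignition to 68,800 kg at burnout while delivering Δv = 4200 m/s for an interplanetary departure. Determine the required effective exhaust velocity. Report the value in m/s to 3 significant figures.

ln(m₀/m_f) = ln(190300/68800) = ln(2.766) = 1.0174.
Using Δv = v_e ln(m₀/m_f): v_e = Δv / ln(m₀/m_f) = 4200 / 1.0174 = 4128.2 m/s.

v_e ≈ 4130 m/s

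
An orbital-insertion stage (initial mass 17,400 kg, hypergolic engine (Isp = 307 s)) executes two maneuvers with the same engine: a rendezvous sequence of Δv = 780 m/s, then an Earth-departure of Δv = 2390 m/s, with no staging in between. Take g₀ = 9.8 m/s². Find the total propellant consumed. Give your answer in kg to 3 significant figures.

v_e = Isp · g₀ = 307 × 9.8 = 3008.6 m/s.
After the first burn: m = 17400 × exp(−780/3008.6) = 17400 × 0.77162 = 13,426.2 kg.
After the second burn: m = 13,426.2 × exp(−2390/3008.6) = 13,426.2 × 0.45186 = 6,066.76 kg.
Total propellant = m₀ − m_final = 17400 − 6,066.76 = 11,333.24 kg.

total propellant consumed ≈ 11300 kg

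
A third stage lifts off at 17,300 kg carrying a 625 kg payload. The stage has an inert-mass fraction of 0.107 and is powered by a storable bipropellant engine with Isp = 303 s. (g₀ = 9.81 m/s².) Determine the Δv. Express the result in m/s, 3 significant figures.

Δv ≈ 5860 m/s

Stage wet mass = m₀ − payload = 17,300 − 625 = 16,675 kg.
Stage dry mass = ε × stage wet mass = 0.107 × 16,675 = 1,784.23 kg.
Burnout mass m_f = stage dry + payload = 1,784.23 + 625 = 2,409.23 kg.
v_e = Isp · g₀ = 303 × 9.81 = 2972.4 m/s.
Rocket equation: Δv = v_e · ln(17,300/2,409.23) = 2972.4 × ln(7.181) = 2972.4 × 1.9714 ≈ 5860 m/s.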